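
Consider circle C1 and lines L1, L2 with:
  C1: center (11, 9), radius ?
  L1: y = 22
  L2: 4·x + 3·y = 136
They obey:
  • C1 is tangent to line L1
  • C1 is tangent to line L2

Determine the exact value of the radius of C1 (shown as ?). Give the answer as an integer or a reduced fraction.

1. [C1‖L1]  r_C1² − 169 = 0  ⇒  r_C1 = 13 (r>0 drops 1)
2. [C1‖L2]  r_C1² − 169 = 0  ⇒  r_C1 = 13 (r>0 drops 1)

13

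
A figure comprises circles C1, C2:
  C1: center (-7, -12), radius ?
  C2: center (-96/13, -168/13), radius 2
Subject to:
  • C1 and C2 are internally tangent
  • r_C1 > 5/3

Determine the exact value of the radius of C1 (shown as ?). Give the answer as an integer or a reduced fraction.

1. [int C1,C2]  r_C1² − 4r_C1 + 3 = 0  ⇒  r_C1 = 1 or 3
2. given r_C1 > 5/3: keep 3

3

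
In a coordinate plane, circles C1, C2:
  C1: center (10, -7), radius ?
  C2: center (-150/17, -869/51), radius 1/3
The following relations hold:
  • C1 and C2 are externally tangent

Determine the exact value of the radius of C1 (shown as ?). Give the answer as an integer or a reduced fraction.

21

1. [ext C1·C2]  r_C1² + (2/3)r_C1 − 455 = 0  ⇒  r_C1 = 21 (r>0 drops 1)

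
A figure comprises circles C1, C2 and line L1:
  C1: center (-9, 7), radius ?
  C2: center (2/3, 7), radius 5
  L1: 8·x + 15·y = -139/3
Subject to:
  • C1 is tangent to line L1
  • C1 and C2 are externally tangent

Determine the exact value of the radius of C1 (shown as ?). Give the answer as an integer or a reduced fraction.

14/3

1. [C1‖L1]  r_C1² − 196/9 = 0  ⇒  r_C1 = 14/3 (r>0 drops 1)
2. [ext C1·C2]  r_C1² + 10r_C1 − 616/9 = 0  ⇒  r_C1 = 14/3 (r>0 drops 1)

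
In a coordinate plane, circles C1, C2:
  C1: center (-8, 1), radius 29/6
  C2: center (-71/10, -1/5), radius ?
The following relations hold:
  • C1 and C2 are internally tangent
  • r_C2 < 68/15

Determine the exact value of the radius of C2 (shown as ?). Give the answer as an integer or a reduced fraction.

10/3

1. [int C1,C2]  r_C2² − (29/3)r_C2 + 190/9 = 0  ⇒  r_C2 = 10/3 or 19/3
2. given r_C2 < 68/15: keep 10/3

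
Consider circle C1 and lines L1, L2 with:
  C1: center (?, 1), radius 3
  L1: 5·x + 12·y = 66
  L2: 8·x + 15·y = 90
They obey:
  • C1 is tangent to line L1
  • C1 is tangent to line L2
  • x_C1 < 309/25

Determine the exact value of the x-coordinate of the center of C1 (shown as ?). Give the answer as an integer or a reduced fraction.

3

1. [C1‖L1]  x_C1² − (108/5)x_C1 + 279/5 = 0  ⇒  x_C1 = 3 or 93/5
2. [C1‖L2]  x_C1² − (75/4)x_C1 + 189/4 = 0  ⇒  x_C1 = 3 or 63/4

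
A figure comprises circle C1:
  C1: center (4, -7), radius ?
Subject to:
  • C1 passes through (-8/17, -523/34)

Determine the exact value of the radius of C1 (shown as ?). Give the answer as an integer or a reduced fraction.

19/2

1. [C1∋P]  r_C1² − 361/4 = 0  ⇒  r_C1 = 19/2 (r>0 drops 1)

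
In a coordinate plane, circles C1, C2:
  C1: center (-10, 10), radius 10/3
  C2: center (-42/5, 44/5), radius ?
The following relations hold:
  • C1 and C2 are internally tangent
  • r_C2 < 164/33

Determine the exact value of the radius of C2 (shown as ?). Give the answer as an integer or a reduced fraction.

1. [int C1,C2]  r_C2² − (20/3)r_C2 + 64/9 = 0  ⇒  r_C2 = 4/3 or 16/3
2. given r_C2 < 164/33: keep 4/3

4/3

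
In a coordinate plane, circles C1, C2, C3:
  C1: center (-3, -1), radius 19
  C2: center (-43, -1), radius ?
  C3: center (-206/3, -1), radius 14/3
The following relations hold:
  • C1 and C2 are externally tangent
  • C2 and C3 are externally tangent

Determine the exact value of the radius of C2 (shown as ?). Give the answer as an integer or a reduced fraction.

1. [ext C1·C2]  r_C2² + 38r_C2 − 1239 = 0  ⇒  r_C2 = 21 (r>0 drops 1)
2. [ext C2·C3]  r_C2² + (28/3)r_C2 − 637 = 0  ⇒  r_C2 = 21 (r>0 drops 1)

21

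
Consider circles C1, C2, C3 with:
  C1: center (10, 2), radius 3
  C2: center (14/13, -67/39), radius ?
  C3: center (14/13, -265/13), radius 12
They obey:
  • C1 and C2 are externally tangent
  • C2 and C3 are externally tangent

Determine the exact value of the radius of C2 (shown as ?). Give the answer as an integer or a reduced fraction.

20/3

1. [ext C1·C2]  r_C2² + 6r_C2 − 760/9 = 0  ⇒  r_C2 = 20/3 (r>0 drops 1)
2. [ext C2·C3]  r_C2² + 24r_C2 − 1840/9 = 0  ⇒  r_C2 = 20/3 (r>0 drops 1)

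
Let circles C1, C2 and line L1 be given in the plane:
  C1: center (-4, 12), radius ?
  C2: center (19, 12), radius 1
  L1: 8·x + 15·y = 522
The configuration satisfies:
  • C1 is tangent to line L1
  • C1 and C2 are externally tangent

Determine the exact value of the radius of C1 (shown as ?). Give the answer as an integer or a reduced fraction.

22

1. [C1‖L1]  r_C1² − 484 = 0  ⇒  r_C1 = 22 (r>0 drops 1)
2. [ext C1·C2]  r_C1² + 2r_C1 − 528 = 0  ⇒  r_C1 = 22 (r>0 drops 1)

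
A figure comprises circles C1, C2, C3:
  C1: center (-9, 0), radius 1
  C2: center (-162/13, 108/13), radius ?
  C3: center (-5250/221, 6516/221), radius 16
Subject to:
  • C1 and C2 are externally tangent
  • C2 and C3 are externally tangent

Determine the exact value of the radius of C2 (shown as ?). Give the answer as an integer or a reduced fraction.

8

1. [ext C1·C2]  r_C2² + 2r_C2 − 80 = 0  ⇒  r_C2 = 8 (r>0 drops 1)
2. [ext C2·C3]  r_C2² + 32r_C2 − 320 = 0  ⇒  r_C2 = 8 (r>0 drops 1)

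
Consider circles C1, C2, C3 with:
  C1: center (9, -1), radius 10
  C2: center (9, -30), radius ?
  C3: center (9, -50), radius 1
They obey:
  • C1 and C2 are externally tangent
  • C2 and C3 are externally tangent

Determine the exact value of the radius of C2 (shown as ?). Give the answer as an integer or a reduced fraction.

1. [ext C1·C2]  r_C2² + 20r_C2 − 741 = 0  ⇒  r_C2 = 19 (r>0 drops 1)
2. [ext C2·C3]  r_C2² + 2r_C2 − 399 = 0  ⇒  r_C2 = 19 (r>0 drops 1)

19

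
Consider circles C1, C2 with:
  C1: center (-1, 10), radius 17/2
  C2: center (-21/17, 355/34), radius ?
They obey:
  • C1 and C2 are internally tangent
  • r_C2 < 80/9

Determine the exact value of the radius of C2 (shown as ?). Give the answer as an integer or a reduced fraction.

1. [int C1,C2]  r_C2² − 17r_C2 + 72 = 0  ⇒  r_C2 = 8 or 9
2. given r_C2 < 80/9: keep 8

8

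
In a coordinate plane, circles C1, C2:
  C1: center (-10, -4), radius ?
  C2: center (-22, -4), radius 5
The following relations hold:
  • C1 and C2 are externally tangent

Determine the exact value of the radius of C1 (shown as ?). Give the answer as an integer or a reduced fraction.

7

1. [ext C1·C2]  r_C1² + 10r_C1 − 119 = 0  ⇒  r_C1 = 7 (r>0 drops 1)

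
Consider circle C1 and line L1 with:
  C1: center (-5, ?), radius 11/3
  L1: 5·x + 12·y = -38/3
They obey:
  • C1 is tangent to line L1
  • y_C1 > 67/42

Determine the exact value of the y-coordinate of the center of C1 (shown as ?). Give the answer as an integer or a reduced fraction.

1. [C1‖L1]  y_C1² − (37/18)y_C1 − 265/18 = 0  ⇒  y_C1 = -53/18 or 5
2. given y_C1 > 67/42: keep 5

5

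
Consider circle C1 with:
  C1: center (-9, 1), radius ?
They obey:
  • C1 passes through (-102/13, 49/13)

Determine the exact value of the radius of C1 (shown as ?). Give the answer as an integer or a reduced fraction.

1. [C1∋P]  r_C1² − 9 = 0  ⇒  r_C1 = 3 (r>0 drops 1)

3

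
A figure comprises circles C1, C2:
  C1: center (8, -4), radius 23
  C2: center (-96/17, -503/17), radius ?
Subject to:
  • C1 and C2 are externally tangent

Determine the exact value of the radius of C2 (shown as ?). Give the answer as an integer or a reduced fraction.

6

1. [ext C1·C2]  r_C2² + 46r_C2 − 312 = 0  ⇒  r_C2 = 6 (r>0 drops 1)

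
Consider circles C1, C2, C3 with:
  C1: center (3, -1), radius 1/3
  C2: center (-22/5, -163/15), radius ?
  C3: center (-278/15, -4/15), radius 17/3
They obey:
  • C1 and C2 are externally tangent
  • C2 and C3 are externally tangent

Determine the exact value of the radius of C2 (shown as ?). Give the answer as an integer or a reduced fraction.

1. [ext C1·C2]  r_C2² + (2/3)r_C2 − 152 = 0  ⇒  r_C2 = 12 (r>0 drops 1)
2. [ext C2·C3]  r_C2² + (34/3)r_C2 − 280 = 0  ⇒  r_C2 = 12 (r>0 drops 1)

12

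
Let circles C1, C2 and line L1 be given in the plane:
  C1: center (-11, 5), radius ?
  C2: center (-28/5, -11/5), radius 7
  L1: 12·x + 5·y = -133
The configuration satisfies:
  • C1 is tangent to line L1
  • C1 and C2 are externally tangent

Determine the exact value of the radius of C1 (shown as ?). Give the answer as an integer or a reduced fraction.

2

1. [C1‖L1]  r_C1² − 4 = 0  ⇒  r_C1 = 2 (r>0 drops 1)
2. [ext C1·C2]  r_C1² + 14r_C1 − 32 = 0  ⇒  r_C1 = 2 (r>0 drops 1)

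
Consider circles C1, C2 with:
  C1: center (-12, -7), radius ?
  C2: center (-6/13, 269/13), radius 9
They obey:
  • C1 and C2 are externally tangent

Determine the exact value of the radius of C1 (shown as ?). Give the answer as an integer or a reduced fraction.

21

1. [ext C1·C2]  r_C1² + 18r_C1 − 819 = 0  ⇒  r_C1 = 21 (r>0 drops 1)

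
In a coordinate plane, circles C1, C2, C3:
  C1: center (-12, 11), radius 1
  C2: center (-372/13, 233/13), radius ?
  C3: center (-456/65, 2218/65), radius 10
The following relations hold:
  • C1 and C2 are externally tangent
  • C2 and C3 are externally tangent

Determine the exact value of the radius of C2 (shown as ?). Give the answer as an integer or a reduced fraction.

17

1. [ext C1·C2]  r_C2² + 2r_C2 − 323 = 0  ⇒  r_C2 = 17 (r>0 drops 1)
2. [ext C2·C3]  r_C2² + 20r_C2 − 629 = 0  ⇒  r_C2 = 17 (r>0 drops 1)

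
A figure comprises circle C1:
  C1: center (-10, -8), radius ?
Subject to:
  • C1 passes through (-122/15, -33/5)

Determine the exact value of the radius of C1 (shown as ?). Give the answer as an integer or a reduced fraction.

7/3

1. [C1∋P]  r_C1² − 49/9 = 0  ⇒  r_C1 = 7/3 (r>0 drops 1)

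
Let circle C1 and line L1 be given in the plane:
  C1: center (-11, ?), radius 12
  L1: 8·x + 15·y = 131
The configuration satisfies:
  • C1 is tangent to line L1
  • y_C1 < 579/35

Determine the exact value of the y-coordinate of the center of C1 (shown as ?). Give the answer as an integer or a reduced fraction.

1

1. [C1‖L1]  y_C1² − (146/5)y_C1 + 141/5 = 0  ⇒  y_C1 = 1 or 141/5
2. given y_C1 < 579/35: keep 1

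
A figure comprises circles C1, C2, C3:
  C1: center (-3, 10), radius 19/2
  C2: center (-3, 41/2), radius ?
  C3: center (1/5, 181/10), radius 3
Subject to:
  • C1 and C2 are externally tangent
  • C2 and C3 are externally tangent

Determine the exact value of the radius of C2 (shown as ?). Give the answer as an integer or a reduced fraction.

1

1. [ext C1·C2]  r_C2² + 19r_C2 − 20 = 0  ⇒  r_C2 = 1 (r>0 drops 1)
2. [ext C2·C3]  r_C2² + 6r_C2 − 7 = 0  ⇒  r_C2 = 1 (r>0 drops 1)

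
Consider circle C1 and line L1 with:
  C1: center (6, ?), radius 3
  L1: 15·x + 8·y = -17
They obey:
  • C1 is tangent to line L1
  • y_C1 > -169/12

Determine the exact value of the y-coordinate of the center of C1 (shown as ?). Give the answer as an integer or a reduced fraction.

-7

1. [C1‖L1]  y_C1² + (107/4)y_C1 + 553/4 = 0  ⇒  y_C1 = -79/4 or -7
2. given y_C1 > -169/12: keep -7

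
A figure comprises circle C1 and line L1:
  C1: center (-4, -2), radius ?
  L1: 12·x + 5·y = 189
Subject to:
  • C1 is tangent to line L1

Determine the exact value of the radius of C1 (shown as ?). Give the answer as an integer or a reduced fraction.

19

1. [C1‖L1]  r_C1² − 361 = 0  ⇒  r_C1 = 19 (r>0 drops 1)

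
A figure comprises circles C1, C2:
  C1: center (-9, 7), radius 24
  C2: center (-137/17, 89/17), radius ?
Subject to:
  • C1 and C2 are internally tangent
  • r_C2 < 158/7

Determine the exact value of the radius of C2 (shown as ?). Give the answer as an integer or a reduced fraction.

22

1. [int C1,C2]  r_C2² − 48r_C2 + 572 = 0  ⇒  r_C2 = 22 or 26
2. given r_C2 < 158/7: keep 22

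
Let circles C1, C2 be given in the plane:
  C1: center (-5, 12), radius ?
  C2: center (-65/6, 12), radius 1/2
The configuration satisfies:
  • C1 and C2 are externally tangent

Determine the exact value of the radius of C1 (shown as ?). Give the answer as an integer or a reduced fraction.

1. [ext C1·C2]  r_C1² + 1r_C1 − 304/9 = 0  ⇒  r_C1 = 16/3 (r>0 drops 1)

16/3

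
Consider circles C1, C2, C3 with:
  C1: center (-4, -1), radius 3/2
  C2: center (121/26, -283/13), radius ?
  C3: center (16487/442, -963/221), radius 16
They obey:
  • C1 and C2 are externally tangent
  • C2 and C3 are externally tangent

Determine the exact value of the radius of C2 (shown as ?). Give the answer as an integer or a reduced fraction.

1. [ext C1·C2]  r_C2² + 3r_C2 − 504 = 0  ⇒  r_C2 = 21 (r>0 drops 1)
2. [ext C2·C3]  r_C2² + 32r_C2 − 1113 = 0  ⇒  r_C2 = 21 (r>0 drops 1)

21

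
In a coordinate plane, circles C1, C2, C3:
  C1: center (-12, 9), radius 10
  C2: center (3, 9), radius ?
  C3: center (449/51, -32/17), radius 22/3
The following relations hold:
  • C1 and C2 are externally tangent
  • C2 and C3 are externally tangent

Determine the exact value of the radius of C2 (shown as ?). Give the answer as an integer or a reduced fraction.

1. [ext C1·C2]  r_C2² + 20r_C2 − 125 = 0  ⇒  r_C2 = 5 (r>0 drops 1)
2. [ext C2·C3]  r_C2² + (44/3)r_C2 − 295/3 = 0  ⇒  r_C2 = 5 (r>0 drops 1)

5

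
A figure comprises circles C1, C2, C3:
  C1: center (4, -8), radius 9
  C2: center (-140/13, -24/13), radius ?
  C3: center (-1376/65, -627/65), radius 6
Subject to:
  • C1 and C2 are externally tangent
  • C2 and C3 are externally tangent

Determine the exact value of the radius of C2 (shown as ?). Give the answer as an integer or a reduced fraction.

1. [ext C1·C2]  r_C2² + 18r_C2 − 175 = 0  ⇒  r_C2 = 7 (r>0 drops 1)
2. [ext C2·C3]  r_C2² + 12r_C2 − 133 = 0  ⇒  r_C2 = 7 (r>0 drops 1)

7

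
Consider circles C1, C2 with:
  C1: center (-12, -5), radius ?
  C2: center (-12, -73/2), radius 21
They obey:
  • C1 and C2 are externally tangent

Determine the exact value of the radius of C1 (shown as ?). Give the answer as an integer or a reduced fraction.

1. [ext C1·C2]  r_C1² + 42r_C1 − 2205/4 = 0  ⇒  r_C1 = 21/2 (r>0 drops 1)

21/2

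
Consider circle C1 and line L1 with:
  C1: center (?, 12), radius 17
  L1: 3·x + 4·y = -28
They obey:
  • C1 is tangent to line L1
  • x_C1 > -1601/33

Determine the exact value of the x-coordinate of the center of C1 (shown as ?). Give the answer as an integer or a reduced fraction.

3

1. [C1‖L1]  x_C1² + (152/3)x_C1 − 161 = 0  ⇒  x_C1 = -161/3 or 3
2. given x_C1 > -1601/33: keep 3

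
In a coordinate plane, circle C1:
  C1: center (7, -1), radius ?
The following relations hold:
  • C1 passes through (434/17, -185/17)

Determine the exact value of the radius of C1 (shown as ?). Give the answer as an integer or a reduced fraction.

21

1. [C1∋P]  r_C1² − 441 = 0  ⇒  r_C1 = 21 (r>0 drops 1)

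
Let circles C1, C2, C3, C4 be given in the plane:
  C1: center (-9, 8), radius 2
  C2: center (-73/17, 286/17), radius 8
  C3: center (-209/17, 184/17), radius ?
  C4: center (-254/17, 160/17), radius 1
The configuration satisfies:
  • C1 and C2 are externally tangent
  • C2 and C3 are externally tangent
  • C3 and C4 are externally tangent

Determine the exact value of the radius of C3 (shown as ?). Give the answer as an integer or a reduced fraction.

1. [ext C2·C3]  r_C3² + 16r_C3 − 36 = 0  ⇒  r_C3 = 2 (r>0 drops 1)
2. [ext C3·C4]  r_C3² + 2r_C3 − 8 = 0  ⇒  r_C3 = 2 (r>0 drops 1)

2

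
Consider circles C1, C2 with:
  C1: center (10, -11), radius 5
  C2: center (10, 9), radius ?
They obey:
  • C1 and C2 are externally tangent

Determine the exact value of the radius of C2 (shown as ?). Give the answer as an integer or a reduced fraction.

1. [ext C1·C2]  r_C2² + 10r_C2 − 375 = 0  ⇒  r_C2 = 15 (r>0 drops 1)

15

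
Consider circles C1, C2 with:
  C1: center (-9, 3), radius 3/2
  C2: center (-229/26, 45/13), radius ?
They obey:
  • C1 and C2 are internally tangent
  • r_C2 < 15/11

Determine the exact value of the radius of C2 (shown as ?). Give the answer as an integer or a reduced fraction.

1

1. [int C1,C2]  r_C2² − 3r_C2 + 2 = 0  ⇒  r_C2 = 1 or 2
2. given r_C2 < 15/11: keep 1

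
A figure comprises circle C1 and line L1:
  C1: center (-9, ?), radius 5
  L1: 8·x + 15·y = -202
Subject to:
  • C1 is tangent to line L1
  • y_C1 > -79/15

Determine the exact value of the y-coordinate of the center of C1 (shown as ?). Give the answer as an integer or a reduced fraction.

1. [C1‖L1]  y_C1² + (52/3)y_C1 + 43 = 0  ⇒  y_C1 = -43/3 or -3
2. given y_C1 > -79/15: keep -3

-3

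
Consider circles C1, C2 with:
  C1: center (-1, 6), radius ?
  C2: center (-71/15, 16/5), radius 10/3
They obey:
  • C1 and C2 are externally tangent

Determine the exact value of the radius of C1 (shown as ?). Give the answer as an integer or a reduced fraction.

1. [ext C1·C2]  r_C1² + (20/3)r_C1 − 32/3 = 0  ⇒  r_C1 = 4/3 (r>0 drops 1)

4/3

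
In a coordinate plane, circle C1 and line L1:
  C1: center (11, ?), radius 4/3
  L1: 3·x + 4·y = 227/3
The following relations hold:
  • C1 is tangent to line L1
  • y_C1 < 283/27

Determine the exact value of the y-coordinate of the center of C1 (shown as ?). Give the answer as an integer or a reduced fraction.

1. [C1‖L1]  y_C1² − (64/3)y_C1 + 111 = 0  ⇒  y_C1 = 9 or 37/3
2. given y_C1 < 283/27: keep 9

9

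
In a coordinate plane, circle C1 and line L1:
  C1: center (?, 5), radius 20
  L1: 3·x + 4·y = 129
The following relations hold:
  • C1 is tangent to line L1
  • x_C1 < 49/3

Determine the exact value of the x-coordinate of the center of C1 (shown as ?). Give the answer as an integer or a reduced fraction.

1. [C1‖L1]  x_C1² − (218/3)x_C1 + 209 = 0  ⇒  x_C1 = 3 or 209/3
2. given x_C1 < 49/3: keep 3

3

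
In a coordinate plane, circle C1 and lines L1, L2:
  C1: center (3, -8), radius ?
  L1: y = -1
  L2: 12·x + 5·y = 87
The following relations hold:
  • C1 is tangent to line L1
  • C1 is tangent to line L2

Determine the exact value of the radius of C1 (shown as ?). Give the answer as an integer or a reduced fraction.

1. [C1‖L1]  r_C1² − 49 = 0  ⇒  r_C1 = 7 (r>0 drops 1)
2. [C1‖L2]  r_C1² − 49 = 0  ⇒  r_C1 = 7 (r>0 drops 1)

7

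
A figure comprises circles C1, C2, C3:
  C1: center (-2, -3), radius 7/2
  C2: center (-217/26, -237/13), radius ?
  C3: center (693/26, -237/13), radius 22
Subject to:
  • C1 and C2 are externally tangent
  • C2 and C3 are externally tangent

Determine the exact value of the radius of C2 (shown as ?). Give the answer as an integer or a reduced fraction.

1. [ext C1·C2]  r_C2² + 7r_C2 − 260 = 0  ⇒  r_C2 = 13 (r>0 drops 1)
2. [ext C2·C3]  r_C2² + 44r_C2 − 741 = 0  ⇒  r_C2 = 13 (r>0 drops 1)

13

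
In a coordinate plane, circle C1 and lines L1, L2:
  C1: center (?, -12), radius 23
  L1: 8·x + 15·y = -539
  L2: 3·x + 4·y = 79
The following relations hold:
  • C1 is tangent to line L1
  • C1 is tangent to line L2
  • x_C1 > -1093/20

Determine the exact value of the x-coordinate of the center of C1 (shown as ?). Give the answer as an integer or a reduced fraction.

4

1. [C1‖L1]  x_C1² + (359/4)x_C1 − 375 = 0  ⇒  x_C1 = -375/4 or 4
2. [C1‖L2]  x_C1² − (254/3)x_C1 + 968/3 = 0  ⇒  x_C1 = 4 or 242/3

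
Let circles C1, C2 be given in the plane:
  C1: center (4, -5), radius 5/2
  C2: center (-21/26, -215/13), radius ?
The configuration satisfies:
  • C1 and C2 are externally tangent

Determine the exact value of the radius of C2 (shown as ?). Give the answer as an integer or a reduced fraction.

10

1. [ext C1·C2]  r_C2² + 5r_C2 − 150 = 0  ⇒  r_C2 = 10 (r>0 drops 1)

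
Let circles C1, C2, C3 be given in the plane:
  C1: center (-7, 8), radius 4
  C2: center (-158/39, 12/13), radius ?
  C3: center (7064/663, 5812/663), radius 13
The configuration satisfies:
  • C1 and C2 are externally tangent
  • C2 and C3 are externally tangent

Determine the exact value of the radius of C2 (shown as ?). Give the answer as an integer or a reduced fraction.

11/3

1. [ext C1·C2]  r_C2² + 8r_C2 − 385/9 = 0  ⇒  r_C2 = 11/3 (r>0 drops 1)
2. [ext C2·C3]  r_C2² + 26r_C2 − 979/9 = 0  ⇒  r_C2 = 11/3 (r>0 drops 1)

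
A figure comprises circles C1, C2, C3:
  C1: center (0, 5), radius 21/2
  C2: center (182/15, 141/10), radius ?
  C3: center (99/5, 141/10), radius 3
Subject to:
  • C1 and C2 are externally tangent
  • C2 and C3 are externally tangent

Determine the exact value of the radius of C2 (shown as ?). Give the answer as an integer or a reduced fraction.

14/3

1. [ext C1·C2]  r_C2² + 21r_C2 − 1078/9 = 0  ⇒  r_C2 = 14/3 (r>0 drops 1)
2. [ext C2·C3]  r_C2² + 6r_C2 − 448/9 = 0  ⇒  r_C2 = 14/3 (r>0 drops 1)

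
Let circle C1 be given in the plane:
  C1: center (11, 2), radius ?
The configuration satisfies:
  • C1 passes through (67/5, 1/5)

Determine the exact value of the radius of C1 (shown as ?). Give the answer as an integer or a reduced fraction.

1. [C1∋P]  r_C1² − 9 = 0  ⇒  r_C1 = 3 (r>0 drops 1)

3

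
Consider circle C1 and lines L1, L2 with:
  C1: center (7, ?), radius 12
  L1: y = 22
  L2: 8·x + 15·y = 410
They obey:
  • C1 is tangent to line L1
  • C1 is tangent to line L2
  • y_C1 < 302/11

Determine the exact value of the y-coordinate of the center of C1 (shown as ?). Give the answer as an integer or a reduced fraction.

10

1. [C1‖L1]  y_C1² − 44y_C1 + 340 = 0  ⇒  y_C1 = 10 or 34
2. [C1‖L2]  y_C1² − (236/5)y_C1 + 372 = 0  ⇒  y_C1 = 10 or 186/5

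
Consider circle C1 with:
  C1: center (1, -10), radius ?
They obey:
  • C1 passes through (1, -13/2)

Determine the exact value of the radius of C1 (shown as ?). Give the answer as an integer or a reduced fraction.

7/2

1. [C1∋P]  r_C1² − 49/4 = 0  ⇒  r_C1 = 7/2 (r>0 drops 1)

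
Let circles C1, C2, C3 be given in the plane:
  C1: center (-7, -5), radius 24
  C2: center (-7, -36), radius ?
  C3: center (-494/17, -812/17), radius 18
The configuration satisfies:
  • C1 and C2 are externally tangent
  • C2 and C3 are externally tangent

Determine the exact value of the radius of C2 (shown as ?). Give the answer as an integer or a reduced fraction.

7

1. [ext C1·C2]  r_C2² + 48r_C2 − 385 = 0  ⇒  r_C2 = 7 (r>0 drops 1)
2. [ext C2·C3]  r_C2² + 36r_C2 − 301 = 0  ⇒  r_C2 = 7 (r>0 drops 1)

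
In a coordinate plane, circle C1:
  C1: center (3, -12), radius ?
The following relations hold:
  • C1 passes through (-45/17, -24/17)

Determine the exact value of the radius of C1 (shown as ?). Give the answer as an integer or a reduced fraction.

12

1. [C1∋P]  r_C1² − 144 = 0  ⇒  r_C1 = 12 (r>0 drops 1)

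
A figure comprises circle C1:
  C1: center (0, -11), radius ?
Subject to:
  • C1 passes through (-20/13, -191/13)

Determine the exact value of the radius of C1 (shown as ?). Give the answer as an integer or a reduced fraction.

1. [C1∋P]  r_C1² − 16 = 0  ⇒  r_C1 = 4 (r>0 drops 1)

4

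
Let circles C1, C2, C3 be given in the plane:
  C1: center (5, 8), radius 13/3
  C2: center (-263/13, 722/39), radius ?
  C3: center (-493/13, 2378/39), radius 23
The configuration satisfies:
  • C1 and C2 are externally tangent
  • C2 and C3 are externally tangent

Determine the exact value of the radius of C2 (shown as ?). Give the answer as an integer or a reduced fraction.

1. [ext C1·C2]  r_C2² + (26/3)r_C2 − 2185/3 = 0  ⇒  r_C2 = 23 (r>0 drops 1)
2. [ext C2·C3]  r_C2² + 46r_C2 − 1587 = 0  ⇒  r_C2 = 23 (r>0 drops 1)

23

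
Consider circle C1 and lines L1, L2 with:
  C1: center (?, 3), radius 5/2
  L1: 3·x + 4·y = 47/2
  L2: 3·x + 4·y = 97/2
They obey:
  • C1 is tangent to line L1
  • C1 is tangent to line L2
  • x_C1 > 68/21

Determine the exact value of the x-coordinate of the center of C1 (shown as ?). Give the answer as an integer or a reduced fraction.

1. [C1‖L1]  x_C1² − (23/3)x_C1 − 8/3 = 0  ⇒  x_C1 = -1/3 or 8
2. [C1‖L2]  x_C1² − (73/3)x_C1 + 392/3 = 0  ⇒  x_C1 = 8 or 49/3

8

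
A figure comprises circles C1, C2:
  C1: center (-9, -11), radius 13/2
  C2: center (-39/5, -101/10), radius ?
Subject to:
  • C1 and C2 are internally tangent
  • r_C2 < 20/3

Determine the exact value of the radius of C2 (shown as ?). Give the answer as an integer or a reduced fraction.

1. [int C1,C2]  r_C2² − 13r_C2 + 40 = 0  ⇒  r_C2 = 5 or 8
2. given r_C2 < 20/3: keep 5

5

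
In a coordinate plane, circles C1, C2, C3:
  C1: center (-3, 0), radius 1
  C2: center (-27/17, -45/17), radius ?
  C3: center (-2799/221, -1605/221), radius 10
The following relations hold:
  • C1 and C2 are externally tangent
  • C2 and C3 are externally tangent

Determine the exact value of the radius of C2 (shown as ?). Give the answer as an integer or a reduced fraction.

1. [ext C1·C2]  r_C2² + 2r_C2 − 8 = 0  ⇒  r_C2 = 2 (r>0 drops 1)
2. [ext C2·C3]  r_C2² + 20r_C2 − 44 = 0  ⇒  r_C2 = 2 (r>0 drops 1)

2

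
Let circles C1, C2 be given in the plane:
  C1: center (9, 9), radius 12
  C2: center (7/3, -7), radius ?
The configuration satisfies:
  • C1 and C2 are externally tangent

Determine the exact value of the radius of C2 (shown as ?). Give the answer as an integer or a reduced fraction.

16/3

1. [ext C1·C2]  r_C2² + 24r_C2 − 1408/9 = 0  ⇒  r_C2 = 16/3 (r>0 drops 1)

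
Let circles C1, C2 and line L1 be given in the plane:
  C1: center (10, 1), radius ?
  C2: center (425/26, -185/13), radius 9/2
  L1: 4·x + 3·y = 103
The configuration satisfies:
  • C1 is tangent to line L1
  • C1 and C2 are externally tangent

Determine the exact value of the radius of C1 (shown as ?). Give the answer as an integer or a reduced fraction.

1. [C1‖L1]  r_C1² − 144 = 0  ⇒  r_C1 = 12 (r>0 drops 1)
2. [ext C1·C2]  r_C1² + 9r_C1 − 252 = 0  ⇒  r_C1 = 12 (r>0 drops 1)

12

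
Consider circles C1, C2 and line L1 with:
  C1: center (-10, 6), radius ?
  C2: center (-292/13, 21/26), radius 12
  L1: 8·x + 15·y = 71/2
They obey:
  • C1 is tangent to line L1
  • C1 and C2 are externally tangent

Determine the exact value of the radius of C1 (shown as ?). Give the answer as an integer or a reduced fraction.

3/2

1. [C1‖L1]  r_C1² − 9/4 = 0  ⇒  r_C1 = 3/2 (r>0 drops 1)
2. [ext C1·C2]  r_C1² + 24r_C1 − 153/4 = 0  ⇒  r_C1 = 3/2 (r>0 drops 1)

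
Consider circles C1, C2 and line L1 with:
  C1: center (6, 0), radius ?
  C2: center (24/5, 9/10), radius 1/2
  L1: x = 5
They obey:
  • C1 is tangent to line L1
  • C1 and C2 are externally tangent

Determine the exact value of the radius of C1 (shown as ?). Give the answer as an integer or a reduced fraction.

1. [C1‖L1]  r_C1² − 1 = 0  ⇒  r_C1 = 1 (r>0 drops 1)
2. [ext C1·C2]  r_C1² + 1r_C1 − 2 = 0  ⇒  r_C1 = 1 (r>0 drops 1)

1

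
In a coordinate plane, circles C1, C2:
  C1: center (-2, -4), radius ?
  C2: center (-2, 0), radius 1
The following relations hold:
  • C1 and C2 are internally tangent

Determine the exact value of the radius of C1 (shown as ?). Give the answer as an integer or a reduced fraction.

5

1. [int C1,C2]  r_C1² − 2r_C1 − 15 = 0  ⇒  r_C1 = 5 (r>0 drops 1)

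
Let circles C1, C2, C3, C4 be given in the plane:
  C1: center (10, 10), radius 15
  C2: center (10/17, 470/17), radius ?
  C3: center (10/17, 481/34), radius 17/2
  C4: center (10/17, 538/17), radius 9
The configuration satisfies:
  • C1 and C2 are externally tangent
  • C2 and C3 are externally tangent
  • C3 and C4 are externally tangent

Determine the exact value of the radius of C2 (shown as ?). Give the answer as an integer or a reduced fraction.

1. [ext C1·C2]  r_C2² + 30r_C2 − 175 = 0  ⇒  r_C2 = 5 (r>0 drops 1)
2. [ext C2·C3]  r_C2² + 17r_C2 − 110 = 0  ⇒  r_C2 = 5 (r>0 drops 1)

5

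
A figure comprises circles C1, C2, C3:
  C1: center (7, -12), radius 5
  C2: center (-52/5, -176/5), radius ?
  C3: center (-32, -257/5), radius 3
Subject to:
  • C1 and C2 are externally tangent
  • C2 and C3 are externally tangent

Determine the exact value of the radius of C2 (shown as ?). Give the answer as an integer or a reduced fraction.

24

1. [ext C1·C2]  r_C2² + 10r_C2 − 816 = 0  ⇒  r_C2 = 24 (r>0 drops 1)
2. [ext C2·C3]  r_C2² + 6r_C2 − 720 = 0  ⇒  r_C2 = 24 (r>0 drops 1)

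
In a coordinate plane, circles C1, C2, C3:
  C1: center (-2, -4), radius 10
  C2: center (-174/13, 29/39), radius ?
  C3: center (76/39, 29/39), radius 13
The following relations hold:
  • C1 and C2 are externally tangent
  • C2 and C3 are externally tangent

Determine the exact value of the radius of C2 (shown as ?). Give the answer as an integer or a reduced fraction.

1. [ext C1·C2]  r_C2² + 20r_C2 − 469/9 = 0  ⇒  r_C2 = 7/3 (r>0 drops 1)
2. [ext C2·C3]  r_C2² + 26r_C2 − 595/9 = 0  ⇒  r_C2 = 7/3 (r>0 drops 1)

7/3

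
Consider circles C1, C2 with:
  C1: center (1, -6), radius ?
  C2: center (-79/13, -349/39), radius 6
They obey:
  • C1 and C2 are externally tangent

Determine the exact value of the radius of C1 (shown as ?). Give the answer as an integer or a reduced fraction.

5/3

1. [ext C1·C2]  r_C1² + 12r_C1 − 205/9 = 0  ⇒  r_C1 = 5/3 (r>0 drops 1)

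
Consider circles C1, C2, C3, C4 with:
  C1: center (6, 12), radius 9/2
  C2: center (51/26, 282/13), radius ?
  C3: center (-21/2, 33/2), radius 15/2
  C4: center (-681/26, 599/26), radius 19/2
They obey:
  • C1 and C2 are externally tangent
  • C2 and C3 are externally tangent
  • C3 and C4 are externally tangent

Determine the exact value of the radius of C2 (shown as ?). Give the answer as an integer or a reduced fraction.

6

1. [ext C1·C2]  r_C2² + 9r_C2 − 90 = 0  ⇒  r_C2 = 6 (r>0 drops 1)
2. [ext C2·C3]  r_C2² + 15r_C2 − 126 = 0  ⇒  r_C2 = 6 (r>0 drops 1)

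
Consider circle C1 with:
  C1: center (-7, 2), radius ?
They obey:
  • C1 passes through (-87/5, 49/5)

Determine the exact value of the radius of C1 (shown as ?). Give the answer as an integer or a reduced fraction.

13

1. [C1∋P]  r_C1² − 169 = 0  ⇒  r_C1 = 13 (r>0 drops 1)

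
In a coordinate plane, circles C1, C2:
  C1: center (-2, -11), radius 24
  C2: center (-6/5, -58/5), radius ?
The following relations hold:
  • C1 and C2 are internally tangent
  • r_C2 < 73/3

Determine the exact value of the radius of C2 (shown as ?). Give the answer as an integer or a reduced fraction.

23

1. [int C1,C2]  r_C2² − 48r_C2 + 575 = 0  ⇒  r_C2 = 23 or 25
2. given r_C2 < 73/3: keep 23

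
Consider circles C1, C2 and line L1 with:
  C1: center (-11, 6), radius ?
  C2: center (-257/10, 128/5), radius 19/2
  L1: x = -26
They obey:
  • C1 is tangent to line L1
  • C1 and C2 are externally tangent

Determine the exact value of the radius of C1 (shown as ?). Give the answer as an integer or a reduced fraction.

1. [C1‖L1]  r_C1² − 225 = 0  ⇒  r_C1 = 15 (r>0 drops 1)
2. [ext C1·C2]  r_C1² + 19r_C1 − 510 = 0  ⇒  r_C1 = 15 (r>0 drops 1)

15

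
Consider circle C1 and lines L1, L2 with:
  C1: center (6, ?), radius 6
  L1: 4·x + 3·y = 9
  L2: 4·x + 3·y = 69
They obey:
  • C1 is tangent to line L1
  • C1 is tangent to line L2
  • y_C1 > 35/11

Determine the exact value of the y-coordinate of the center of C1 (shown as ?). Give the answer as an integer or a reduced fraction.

5

1. [C1‖L1]  y_C1² + 10y_C1 − 75 = 0  ⇒  y_C1 = -15 or 5
2. [C1‖L2]  y_C1² − 30y_C1 + 125 = 0  ⇒  y_C1 = 5 or 25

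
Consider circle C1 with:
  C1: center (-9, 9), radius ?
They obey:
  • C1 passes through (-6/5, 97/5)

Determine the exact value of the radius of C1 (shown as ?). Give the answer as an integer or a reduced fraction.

13

1. [C1∋P]  r_C1² − 169 = 0  ⇒  r_C1 = 13 (r>0 drops 1)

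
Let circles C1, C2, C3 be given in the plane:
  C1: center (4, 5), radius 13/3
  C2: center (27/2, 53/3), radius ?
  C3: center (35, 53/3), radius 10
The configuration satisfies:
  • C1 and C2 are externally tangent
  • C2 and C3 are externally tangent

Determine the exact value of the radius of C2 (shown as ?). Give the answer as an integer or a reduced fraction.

1. [ext C1·C2]  r_C2² + (26/3)r_C2 − 2783/12 = 0  ⇒  r_C2 = 23/2 (r>0 drops 1)
2. [ext C2·C3]  r_C2² + 20r_C2 − 1449/4 = 0  ⇒  r_C2 = 23/2 (r>0 drops 1)

23/2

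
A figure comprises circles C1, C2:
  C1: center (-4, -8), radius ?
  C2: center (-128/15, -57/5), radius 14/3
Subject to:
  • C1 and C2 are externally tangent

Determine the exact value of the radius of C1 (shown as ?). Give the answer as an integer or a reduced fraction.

1. [ext C1·C2]  r_C1² + (28/3)r_C1 − 31/3 = 0  ⇒  r_C1 = 1 (r>0 drops 1)

1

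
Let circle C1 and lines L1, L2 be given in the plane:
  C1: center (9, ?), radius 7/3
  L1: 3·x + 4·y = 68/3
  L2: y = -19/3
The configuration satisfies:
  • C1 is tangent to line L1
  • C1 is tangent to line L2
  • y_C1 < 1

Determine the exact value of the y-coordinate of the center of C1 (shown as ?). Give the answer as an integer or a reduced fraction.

-4

1. [C1‖L1]  y_C1² + (13/6)y_C1 − 22/3 = 0  ⇒  y_C1 = -4 or 11/6
2. [C1‖L2]  y_C1² + (38/3)y_C1 + 104/3 = 0  ⇒  y_C1 = -26/3 or -4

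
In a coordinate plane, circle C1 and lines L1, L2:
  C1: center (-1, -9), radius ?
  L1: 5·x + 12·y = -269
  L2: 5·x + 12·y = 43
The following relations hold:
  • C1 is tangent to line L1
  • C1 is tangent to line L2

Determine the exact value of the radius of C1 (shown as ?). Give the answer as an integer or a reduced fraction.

1. [C1‖L1]  r_C1² − 144 = 0  ⇒  r_C1 = 12 (r>0 drops 1)
2. [C1‖L2]  r_C1² − 144 = 0  ⇒  r_C1 = 12 (r>0 drops 1)

12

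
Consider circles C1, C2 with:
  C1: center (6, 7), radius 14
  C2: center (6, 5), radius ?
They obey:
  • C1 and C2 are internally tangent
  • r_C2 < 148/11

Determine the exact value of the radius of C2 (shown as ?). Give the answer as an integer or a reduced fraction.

12

1. [int C1,C2]  r_C2² − 28r_C2 + 192 = 0  ⇒  r_C2 = 12 or 16
2. given r_C2 < 148/11: keep 12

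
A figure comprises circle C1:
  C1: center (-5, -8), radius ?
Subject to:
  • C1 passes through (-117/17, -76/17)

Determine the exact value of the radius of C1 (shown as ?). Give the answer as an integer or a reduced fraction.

1. [C1∋P]  r_C1² − 16 = 0  ⇒  r_C1 = 4 (r>0 drops 1)

4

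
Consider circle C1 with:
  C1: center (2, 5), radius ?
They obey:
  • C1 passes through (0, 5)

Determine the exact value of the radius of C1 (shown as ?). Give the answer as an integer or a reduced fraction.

1. [C1∋P]  r_C1² − 4 = 0  ⇒  r_C1 = 2 (r>0 drops 1)

2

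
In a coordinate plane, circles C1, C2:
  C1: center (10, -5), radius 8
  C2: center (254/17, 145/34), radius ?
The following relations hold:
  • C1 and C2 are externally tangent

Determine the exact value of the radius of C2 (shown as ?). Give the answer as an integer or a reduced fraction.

5/2

1. [ext C1·C2]  r_C2² + 16r_C2 − 185/4 = 0  ⇒  r_C2 = 5/2 (r>0 drops 1)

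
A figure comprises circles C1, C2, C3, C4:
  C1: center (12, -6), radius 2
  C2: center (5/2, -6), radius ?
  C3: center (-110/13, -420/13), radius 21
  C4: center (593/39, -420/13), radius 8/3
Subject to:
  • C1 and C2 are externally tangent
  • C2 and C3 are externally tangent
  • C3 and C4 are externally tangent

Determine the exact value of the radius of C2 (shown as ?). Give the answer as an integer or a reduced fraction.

15/2

1. [ext C1·C2]  r_C2² + 4r_C2 − 345/4 = 0  ⇒  r_C2 = 15/2 (r>0 drops 1)
2. [ext C2·C3]  r_C2² + 42r_C2 − 1485/4 = 0  ⇒  r_C2 = 15/2 (r>0 drops 1)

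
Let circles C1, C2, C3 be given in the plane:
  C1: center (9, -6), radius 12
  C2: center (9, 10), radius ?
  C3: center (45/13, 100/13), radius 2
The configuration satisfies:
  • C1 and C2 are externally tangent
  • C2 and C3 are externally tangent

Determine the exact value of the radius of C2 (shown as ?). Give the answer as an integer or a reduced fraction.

1. [ext C1·C2]  r_C2² + 24r_C2 − 112 = 0  ⇒  r_C2 = 4 (r>0 drops 1)
2. [ext C2·C3]  r_C2² + 4r_C2 − 32 = 0  ⇒  r_C2 = 4 (r>0 drops 1)

4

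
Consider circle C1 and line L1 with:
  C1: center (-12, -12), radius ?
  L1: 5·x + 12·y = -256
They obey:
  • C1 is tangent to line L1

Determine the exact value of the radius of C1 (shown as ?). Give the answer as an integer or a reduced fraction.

4

1. [C1‖L1]  r_C1² − 16 = 0  ⇒  r_C1 = 4 (r>0 drops 1)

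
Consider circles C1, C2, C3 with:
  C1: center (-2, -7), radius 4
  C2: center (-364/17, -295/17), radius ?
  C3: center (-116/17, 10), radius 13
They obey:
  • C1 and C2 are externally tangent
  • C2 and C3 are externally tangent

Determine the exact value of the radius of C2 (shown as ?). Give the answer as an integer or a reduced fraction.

18

1. [ext C1·C2]  r_C2² + 8r_C2 − 468 = 0  ⇒  r_C2 = 18 (r>0 drops 1)
2. [ext C2·C3]  r_C2² + 26r_C2 − 792 = 0  ⇒  r_C2 = 18 (r>0 drops 1)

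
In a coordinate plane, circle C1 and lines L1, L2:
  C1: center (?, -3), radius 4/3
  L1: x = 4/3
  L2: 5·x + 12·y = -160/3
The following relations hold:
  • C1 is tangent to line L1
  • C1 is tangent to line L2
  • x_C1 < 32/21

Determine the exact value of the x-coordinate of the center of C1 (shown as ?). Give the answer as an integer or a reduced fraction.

0

1. [C1‖L1]  x_C1² − (8/3)x_C1 = 0  ⇒  x_C1 = 0 or 8/3
2. [C1‖L2]  x_C1² + (104/15)x_C1 = 0  ⇒  x_C1 = -104/15 or 0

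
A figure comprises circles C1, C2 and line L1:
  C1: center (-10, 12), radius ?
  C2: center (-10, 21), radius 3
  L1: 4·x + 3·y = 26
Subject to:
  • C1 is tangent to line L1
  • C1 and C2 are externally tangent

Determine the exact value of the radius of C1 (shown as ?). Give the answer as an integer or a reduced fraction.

1. [C1‖L1]  r_C1² − 36 = 0  ⇒  r_C1 = 6 (r>0 drops 1)
2. [ext C1·C2]  r_C1² + 6r_C1 − 72 = 0  ⇒  r_C1 = 6 (r>0 drops 1)

6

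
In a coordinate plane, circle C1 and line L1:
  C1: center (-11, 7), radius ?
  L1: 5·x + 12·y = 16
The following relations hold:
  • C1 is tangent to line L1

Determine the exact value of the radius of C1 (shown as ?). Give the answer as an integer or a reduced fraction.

1

1. [C1‖L1]  r_C1² − 1 = 0  ⇒  r_C1 = 1 (r>0 drops 1)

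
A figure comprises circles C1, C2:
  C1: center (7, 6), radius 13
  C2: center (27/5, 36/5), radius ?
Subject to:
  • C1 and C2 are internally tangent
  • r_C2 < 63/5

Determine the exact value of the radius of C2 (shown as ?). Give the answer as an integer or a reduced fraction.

11

1. [int C1,C2]  r_C2² − 26r_C2 + 165 = 0  ⇒  r_C2 = 11 or 15
2. given r_C2 < 63/5: keep 11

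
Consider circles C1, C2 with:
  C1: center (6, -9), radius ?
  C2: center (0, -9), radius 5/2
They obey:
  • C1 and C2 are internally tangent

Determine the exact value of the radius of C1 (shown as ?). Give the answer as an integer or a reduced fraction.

1. [int C1,C2]  r_C1² − 5r_C1 − 119/4 = 0  ⇒  r_C1 = 17/2 (r>0 drops 1)

17/2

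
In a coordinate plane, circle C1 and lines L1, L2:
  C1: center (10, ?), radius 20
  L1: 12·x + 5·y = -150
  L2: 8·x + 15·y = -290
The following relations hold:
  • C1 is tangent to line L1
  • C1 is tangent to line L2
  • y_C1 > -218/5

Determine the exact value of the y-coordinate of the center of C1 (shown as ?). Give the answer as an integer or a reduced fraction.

1. [C1‖L1]  y_C1² + 108y_C1 + 212 = 0  ⇒  y_C1 = -106 or -2
2. [C1‖L2]  y_C1² + (148/3)y_C1 + 284/3 = 0  ⇒  y_C1 = -142/3 or -2

-2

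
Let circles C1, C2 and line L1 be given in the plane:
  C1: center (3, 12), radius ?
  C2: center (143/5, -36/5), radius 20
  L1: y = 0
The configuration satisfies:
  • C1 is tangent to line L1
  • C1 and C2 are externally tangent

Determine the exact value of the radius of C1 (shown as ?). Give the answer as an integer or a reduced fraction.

1. [C1‖L1]  r_C1² − 144 = 0  ⇒  r_C1 = 12 (r>0 drops 1)
2. [ext C1·C2]  r_C1² + 40r_C1 − 624 = 0  ⇒  r_C1 = 12 (r>0 drops 1)

12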